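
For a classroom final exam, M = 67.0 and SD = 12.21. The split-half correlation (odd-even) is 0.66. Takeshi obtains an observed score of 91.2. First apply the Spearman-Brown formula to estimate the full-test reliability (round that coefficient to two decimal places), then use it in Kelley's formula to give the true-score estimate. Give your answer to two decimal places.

86.36

Spearman-Brown: ρ = 2r/(1 + r) = 2(0.66)/(1 + 0.66) = 1.320/1.66 = 0.7952 → 0.80
Kelley's formula gives T̂ = 0.80·91.2 + 0.20·67.0 = 72.960 + 13.400 = 86.360.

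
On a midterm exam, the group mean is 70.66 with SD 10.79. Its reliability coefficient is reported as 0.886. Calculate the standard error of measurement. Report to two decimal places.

3.64

SEM = SD · √(1 − ρ) = 10.79 × √0.114 = 10.79 × 0.3376 = 3.643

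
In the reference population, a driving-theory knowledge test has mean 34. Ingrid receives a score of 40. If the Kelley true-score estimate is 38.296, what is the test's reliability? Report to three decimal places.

0.716

T̂ = ρX + (1 − ρ)μ  ⇒  T̂ − μ = ρ(X − μ)
ρ = (T̂ − μ)/(X − μ) = (38.296 − 34) / (40 − 34) = 4.296 / 6.0 = 0.71600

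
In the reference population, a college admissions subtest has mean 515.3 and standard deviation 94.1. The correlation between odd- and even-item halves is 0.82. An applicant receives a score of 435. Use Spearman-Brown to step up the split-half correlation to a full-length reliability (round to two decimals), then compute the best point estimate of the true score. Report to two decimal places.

Spearman-Brown: ρ = 2r/(1 + r) = 2(0.82)/(1 + 0.82) = 1.640/1.82 = 0.9011 → 0.90
T̂ = ρX + (1 − ρ)μ
  = 0.90 × 435 + 0.10 × 515.3
  = 391.50 + 51.530
  = 443.030
  ≈ 443.03

443.03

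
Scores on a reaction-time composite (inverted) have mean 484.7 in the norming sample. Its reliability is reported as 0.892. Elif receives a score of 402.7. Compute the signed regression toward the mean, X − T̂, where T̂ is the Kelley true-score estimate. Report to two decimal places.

T̂ = ρX + (1 − ρ)μ
  = 0.892 × 402.7 + 0.108 × 484.7
  = 359.2084 + 52.3476
  = 411.5560
  ≈ 411.556
X − T̂ = 402.7 − 411.556 = -8.856 → -8.86

-8.86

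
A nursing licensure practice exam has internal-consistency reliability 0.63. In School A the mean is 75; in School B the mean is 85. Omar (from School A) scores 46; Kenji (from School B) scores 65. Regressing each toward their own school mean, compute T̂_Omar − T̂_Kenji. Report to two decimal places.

T̂_Omar = 0.63(46) + 0.37(75) = 56.7300
T̂_Kenji = 0.63(65) + 0.37(85) = 72.4000
Difference = 56.7300 − 72.4000 = -15.6700

-15.67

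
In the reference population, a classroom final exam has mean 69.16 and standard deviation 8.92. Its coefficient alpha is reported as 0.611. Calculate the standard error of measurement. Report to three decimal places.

SEM = SD · √(1 − ρ) = 8.92 × √0.389 = 8.92 × 0.6237 = 5.5634

5.563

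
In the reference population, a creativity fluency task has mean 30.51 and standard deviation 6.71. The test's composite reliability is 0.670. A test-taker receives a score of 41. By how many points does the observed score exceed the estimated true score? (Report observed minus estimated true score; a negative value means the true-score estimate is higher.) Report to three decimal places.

3.462

T̂ = ρX + (1 − ρ)μ
  = 0.670 × 41 + 0.330 × 30.51
  = 27.470 + 10.06830
  = 37.53830
  ≈ 37.5383
X − T̂ = 41 − 37.5383 = 3.4617 → 3.462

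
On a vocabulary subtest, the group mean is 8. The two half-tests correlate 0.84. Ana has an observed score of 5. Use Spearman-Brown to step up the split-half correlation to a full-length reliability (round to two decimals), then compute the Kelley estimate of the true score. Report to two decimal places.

5.27

Spearman-Brown: ρ = 2r/(1 + r) = 2(0.84)/(1 + 0.84) = 1.680/1.84 = 0.9130 → 0.91
T̂ = ρX + (1 − ρ)μ
  = 0.91 × 5 + 0.09 × 8
  = 4.55 + 0.72
  = 5.270
  ≈ 5.27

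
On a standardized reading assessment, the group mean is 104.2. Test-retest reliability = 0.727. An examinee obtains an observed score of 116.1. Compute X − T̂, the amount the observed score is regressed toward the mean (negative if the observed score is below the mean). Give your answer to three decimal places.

T̂ = ρX + (1 − ρ)μ
  = 0.727 × 116.1 + 0.273 × 104.2
  = 84.4047 + 28.4466
  = 112.85130
  ≈ 112.8513
X − T̂ = 116.1 − 112.8513 = 3.2487 → 3.249

3.249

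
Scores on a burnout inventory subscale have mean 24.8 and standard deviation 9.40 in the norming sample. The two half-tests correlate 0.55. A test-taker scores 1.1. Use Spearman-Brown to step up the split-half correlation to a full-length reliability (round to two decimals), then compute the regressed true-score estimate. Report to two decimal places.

Spearman-Brown: ρ = 2r/(1 + r) = 2(0.55)/(1 + 0.55) = 1.100/1.55 = 0.7097 → 0.71
T̂ = 0.71(1.1) + 0.29(24.8) = 0.781 + 7.192 = 7.973 → 7.97

7.97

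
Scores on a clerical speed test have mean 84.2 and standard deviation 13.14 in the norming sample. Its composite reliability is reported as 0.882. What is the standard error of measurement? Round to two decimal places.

4.51

SEM = SD · √(1 − ρ) = 13.14 × √0.118 = 13.14 × 0.3435 = 4.514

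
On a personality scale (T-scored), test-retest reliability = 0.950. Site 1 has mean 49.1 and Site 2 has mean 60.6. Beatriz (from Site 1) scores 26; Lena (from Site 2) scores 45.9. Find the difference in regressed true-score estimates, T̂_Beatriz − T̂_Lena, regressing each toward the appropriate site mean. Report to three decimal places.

-19.480

T̂_Beatriz = 0.950(26) + 0.050(49.1) = 27.15500
T̂_Lena = 0.950(45.9) + 0.050(60.6) = 46.63500
Difference = 27.15500 − 46.63500 = -19.48000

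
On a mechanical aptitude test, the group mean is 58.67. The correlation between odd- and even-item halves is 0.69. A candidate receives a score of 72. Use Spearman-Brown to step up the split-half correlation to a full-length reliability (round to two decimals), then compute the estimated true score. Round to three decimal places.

69.601

Spearman-Brown: ρ = 2r/(1 + r) = 2(0.69)/(1 + 0.69) = 1.380/1.69 = 0.8166 → 0.82
Regress the observed score toward the mean by the unreliability: T̂ = 0.82·72 + 0.18·58.67 = 59.04 + 10.5606 = 69.6006.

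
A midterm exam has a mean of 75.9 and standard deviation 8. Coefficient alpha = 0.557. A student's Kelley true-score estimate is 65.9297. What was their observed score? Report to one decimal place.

58.0

T̂ = ρX + (1 − ρ)μ  ⇒  X = (T̂ − (1 − ρ)μ) / ρ
X = (65.9297 − 0.443 × 75.9) / 0.557 = (65.9297 − 33.6237) / 0.557 = 32.3060 / 0.557 = 58.000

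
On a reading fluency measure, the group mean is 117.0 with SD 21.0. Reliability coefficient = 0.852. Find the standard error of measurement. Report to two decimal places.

8.08

SEM = SD · √(1 − ρ) = 21.0 × √0.148 = 21.0 × 0.3847 = 8.079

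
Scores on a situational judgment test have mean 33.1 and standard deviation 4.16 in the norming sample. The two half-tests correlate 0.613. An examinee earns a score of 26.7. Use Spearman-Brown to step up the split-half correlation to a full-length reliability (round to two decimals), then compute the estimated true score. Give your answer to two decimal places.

28.24

Spearman-Brown: ρ = 2r/(1 + r) = 2(0.613)/(1 + 0.613) = 1.2260/1.613 = 0.7601 → 0.76
T̂ = 0.76(26.7) + 0.24(33.1) = 20.292 + 7.944 = 28.236 → 28.24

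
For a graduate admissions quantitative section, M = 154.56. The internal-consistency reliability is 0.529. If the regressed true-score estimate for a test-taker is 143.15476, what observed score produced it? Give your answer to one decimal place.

133.0

T̂ = ρX + (1 − ρ)μ  ⇒  X = (T̂ − (1 − ρ)μ) / ρ
X = (143.15476 − 0.471 × 154.56) / 0.529 = (143.15476 − 72.79776) / 0.529 = 70.35700 / 0.529 = 133.000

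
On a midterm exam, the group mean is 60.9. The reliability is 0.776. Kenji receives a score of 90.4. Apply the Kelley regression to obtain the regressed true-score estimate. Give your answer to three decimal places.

83.792

T̂ = ρX + (1 − ρ)μ
  = 0.776 × 90.4 + 0.224 × 60.9
  = 70.1504 + 13.6416
  = 83.7920
  ≈ 83.792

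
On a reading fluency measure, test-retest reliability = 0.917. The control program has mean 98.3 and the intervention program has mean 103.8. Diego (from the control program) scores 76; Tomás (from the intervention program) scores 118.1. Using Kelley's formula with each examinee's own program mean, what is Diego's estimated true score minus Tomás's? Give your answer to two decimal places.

-39.06

T̂_Diego = 0.917(76) + 0.083(98.3) = 77.8509
T̂_Tomás = 0.917(118.1) + 0.083(103.8) = 116.9131
Difference = 77.8509 − 116.9131 = -39.0622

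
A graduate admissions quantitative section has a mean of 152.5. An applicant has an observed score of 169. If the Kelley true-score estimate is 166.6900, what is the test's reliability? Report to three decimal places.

T̂ = ρX + (1 − ρ)μ  ⇒  T̂ − μ = ρ(X − μ)
ρ = (T̂ − μ)/(X − μ) = (166.6900 − 152.5) / (169 − 152.5) = 14.1900 / 16.5 = 0.86000

0.860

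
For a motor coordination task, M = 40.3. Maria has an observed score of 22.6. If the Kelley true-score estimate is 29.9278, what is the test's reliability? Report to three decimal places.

T̂ = ρX + (1 − ρ)μ  ⇒  T̂ − μ = ρ(X − μ)
ρ = (T̂ − μ)/(X − μ) = (29.9278 − 40.3) / (22.6 − 40.3) = -10.3722 / -17.7 = 0.58600

0.586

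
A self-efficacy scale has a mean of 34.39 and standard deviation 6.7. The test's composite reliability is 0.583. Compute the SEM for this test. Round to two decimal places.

SEM = SD · √(1 − ρ) = 6.7 × √0.417 = 6.7 × 0.6458 = 4.327

4.33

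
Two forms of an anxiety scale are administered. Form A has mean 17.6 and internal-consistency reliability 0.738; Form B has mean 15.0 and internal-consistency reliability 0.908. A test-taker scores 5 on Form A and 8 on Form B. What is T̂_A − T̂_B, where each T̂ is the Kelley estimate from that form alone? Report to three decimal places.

T̂_A = 0.738(5) + 0.262(17.6) = 8.30120
T̂_B = 0.908(8) + 0.092(15.0) = 8.64400
T̂_A − T̂_B = -0.34280

-0.343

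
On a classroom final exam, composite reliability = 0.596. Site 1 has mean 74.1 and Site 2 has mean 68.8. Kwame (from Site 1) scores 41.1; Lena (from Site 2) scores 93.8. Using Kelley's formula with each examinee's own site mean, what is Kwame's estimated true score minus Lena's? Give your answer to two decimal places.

T̂_Kwame = 0.596(41.1) + 0.404(74.1) = 54.4320
T̂_Lena = 0.596(93.8) + 0.404(68.8) = 83.7000
Difference = 54.4320 − 83.7000 = -29.2680

-29.27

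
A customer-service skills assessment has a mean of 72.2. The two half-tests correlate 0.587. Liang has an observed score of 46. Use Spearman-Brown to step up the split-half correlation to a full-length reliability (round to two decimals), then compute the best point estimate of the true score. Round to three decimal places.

52.812

Spearman-Brown: ρ = 2r/(1 + r) = 2(0.587)/(1 + 0.587) = 1.1740/1.587 = 0.7398 → 0.74
T̂ = ρX + (1 − ρ)μ
  = 0.74 × 46 + 0.26 × 72.2
  = 34.04 + 18.772
  = 52.8120
  ≈ 52.812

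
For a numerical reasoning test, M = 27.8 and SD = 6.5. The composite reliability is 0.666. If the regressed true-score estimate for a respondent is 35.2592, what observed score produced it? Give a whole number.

T̂ = ρX + (1 − ρ)μ  ⇒  X = (T̂ − (1 − ρ)μ) / ρ
X = (35.2592 − 0.334 × 27.8) / 0.666 = (35.2592 − 9.2852) / 0.666 = 25.9740 / 0.666 = 39.00

39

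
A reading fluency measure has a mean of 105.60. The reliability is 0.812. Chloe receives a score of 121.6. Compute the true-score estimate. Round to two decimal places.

T̂ = 0.812(121.6) + 0.188(105.60) = 98.7392 + 19.85280 = 118.592 → 118.59

118.59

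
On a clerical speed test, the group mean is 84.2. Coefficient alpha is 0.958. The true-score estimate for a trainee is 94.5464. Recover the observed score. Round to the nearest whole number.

95

T̂ = ρX + (1 − ρ)μ  ⇒  X = (T̂ − (1 − ρ)μ) / ρ
X = (94.5464 − 0.042 × 84.2) / 0.958 = (94.5464 − 3.5364) / 0.958 = 91.0100 / 0.958 = 95.00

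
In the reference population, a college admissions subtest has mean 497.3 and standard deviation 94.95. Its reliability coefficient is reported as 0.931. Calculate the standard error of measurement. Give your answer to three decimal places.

SEM = SD · √(1 − ρ) = 94.95 × √0.069 = 94.95 × 0.2627 = 24.9413

24.941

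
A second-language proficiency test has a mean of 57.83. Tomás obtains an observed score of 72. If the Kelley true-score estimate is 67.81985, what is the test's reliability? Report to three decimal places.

T̂ = ρX + (1 − ρ)μ  ⇒  T̂ − μ = ρ(X − μ)
ρ = (T̂ − μ)/(X − μ) = (67.81985 − 57.83) / (72 − 57.83) = 9.98985 / 14.17 = 0.70500

0.705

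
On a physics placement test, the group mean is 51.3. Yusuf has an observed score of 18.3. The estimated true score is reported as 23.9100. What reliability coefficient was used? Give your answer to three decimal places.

T̂ = ρX + (1 − ρ)μ  ⇒  T̂ − μ = ρ(X − μ)
ρ = (T̂ − μ)/(X − μ) = (23.9100 − 51.3) / (18.3 − 51.3) = -27.3900 / -33.0 = 0.83000

0.830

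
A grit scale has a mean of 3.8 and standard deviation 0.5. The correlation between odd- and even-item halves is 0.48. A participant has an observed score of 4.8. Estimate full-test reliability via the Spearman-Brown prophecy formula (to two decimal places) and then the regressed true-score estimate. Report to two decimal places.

4.45

Spearman-Brown: ρ = 2r/(1 + r) = 2(0.48)/(1 + 0.48) = 0.960/1.48 = 0.6486 → 0.65
T̂ = 0.65(4.8) + 0.35(3.8) = 3.120 + 1.330 = 4.450 → 4.45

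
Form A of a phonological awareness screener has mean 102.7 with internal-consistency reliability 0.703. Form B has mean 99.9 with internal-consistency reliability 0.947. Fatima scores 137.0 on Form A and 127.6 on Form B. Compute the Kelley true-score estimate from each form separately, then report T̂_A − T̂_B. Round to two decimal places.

0.68

T̂_A = 0.703(137.0) + 0.297(102.7) = 126.8129
T̂_B = 0.947(127.6) + 0.053(99.9) = 126.1319
T̂_A − T̂_B = 0.6810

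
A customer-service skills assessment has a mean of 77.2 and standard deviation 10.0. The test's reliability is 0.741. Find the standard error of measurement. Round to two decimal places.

5.09

SEM = SD · √(1 − ρ) = 10.0 × √0.259 = 10.0 × 0.5089 = 5.089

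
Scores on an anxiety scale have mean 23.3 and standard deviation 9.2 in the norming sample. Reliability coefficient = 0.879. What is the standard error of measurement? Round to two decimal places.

3.20

SEM = SD · √(1 − ρ) = 9.2 × √0.121 = 9.2 × 0.3479 = 3.200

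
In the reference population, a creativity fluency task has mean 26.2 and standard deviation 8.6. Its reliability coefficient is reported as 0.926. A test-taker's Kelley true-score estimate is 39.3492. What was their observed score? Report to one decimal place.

T̂ = ρX + (1 − ρ)μ  ⇒  X = (T̂ − (1 − ρ)μ) / ρ
X = (39.3492 − 0.074 × 26.2) / 0.926 = (39.3492 − 1.9388) / 0.926 = 37.4104 / 0.926 = 40.400

40.4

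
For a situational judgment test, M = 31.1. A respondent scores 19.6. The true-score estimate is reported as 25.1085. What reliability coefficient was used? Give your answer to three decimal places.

0.521

T̂ = ρX + (1 − ρ)μ  ⇒  T̂ − μ = ρ(X − μ)
ρ = (T̂ − μ)/(X − μ) = (25.1085 − 31.1) / (19.6 − 31.1) = -5.9915 / -11.5 = 0.52100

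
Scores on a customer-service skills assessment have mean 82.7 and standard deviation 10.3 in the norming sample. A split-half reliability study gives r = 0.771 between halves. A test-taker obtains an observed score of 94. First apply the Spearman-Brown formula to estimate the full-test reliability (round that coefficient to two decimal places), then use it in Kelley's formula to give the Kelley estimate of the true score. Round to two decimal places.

92.53

Spearman-Brown: ρ = 2r/(1 + r) = 2(0.771)/(1 + 0.771) = 1.5420/1.771 = 0.8707 → 0.87
Weight the observed score by reliability and the mean by (1 − reliability): T̂ = 0.87·94 + 0.13·82.7 = 81.78 + 10.751 = 92.531.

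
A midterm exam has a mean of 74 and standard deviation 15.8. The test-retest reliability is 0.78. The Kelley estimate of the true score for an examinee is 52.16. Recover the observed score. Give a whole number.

46

T̂ = ρX + (1 − ρ)μ  ⇒  X = (T̂ − (1 − ρ)μ) / ρ
X = (52.16 − 0.22 × 74) / 0.78 = (52.16 − 16.28) / 0.78 = 35.88 / 0.78 = 46.00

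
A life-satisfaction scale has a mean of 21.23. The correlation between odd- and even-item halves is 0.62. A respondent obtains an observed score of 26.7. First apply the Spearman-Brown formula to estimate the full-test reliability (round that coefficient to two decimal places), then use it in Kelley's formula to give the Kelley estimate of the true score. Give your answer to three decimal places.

25.442

Spearman-Brown: ρ = 2r/(1 + r) = 2(0.62)/(1 + 0.62) = 1.240/1.62 = 0.7654 → 0.77
T̂ = ρX + (1 − ρ)μ
  = 0.77 × 26.7 + 0.23 × 21.23
  = 20.559 + 4.8829
  = 25.4419
  ≈ 25.442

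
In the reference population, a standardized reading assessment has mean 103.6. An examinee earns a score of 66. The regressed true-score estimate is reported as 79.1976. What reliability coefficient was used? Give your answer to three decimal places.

T̂ = ρX + (1 − ρ)μ  ⇒  T̂ − μ = ρ(X − μ)
ρ = (T̂ − μ)/(X − μ) = (79.1976 − 103.6) / (66 − 103.6) = -24.4024 / -37.6 = 0.64900

0.649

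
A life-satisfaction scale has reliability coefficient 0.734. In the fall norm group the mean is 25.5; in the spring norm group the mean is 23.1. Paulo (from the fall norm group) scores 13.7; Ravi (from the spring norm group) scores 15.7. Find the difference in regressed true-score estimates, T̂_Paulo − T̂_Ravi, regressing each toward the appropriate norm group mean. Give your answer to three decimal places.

T̂_Paulo = 0.734(13.7) + 0.266(25.5) = 16.83880
T̂_Ravi = 0.734(15.7) + 0.266(23.1) = 17.66840
Difference = 16.83880 − 17.66840 = -0.82960

-0.830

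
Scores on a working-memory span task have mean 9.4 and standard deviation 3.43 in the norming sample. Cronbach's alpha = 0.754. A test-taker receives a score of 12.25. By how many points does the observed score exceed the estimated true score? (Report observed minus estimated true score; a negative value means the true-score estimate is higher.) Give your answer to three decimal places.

0.701

Kelley's formula gives T̂ = 0.754·12.25 + 0.246·9.4 = 9.23650 + 2.3124 = 11.54890.
X − T̂ = 12.25 − 11.5489 = 0.7011 → 0.701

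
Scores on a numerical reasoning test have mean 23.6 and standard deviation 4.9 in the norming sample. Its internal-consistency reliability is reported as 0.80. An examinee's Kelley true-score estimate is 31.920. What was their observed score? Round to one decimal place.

34.0

T̂ = ρX + (1 − ρ)μ  ⇒  X = (T̂ − (1 − ρ)μ) / ρ
X = (31.920 − 0.20 × 23.6) / 0.80 = (31.920 − 4.720) / 0.80 = 27.200 / 0.80 = 34.000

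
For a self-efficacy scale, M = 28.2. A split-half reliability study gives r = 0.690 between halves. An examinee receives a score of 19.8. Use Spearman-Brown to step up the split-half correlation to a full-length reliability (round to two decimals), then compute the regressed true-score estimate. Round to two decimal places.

21.31

Spearman-Brown: ρ = 2r/(1 + r) = 2(0.690)/(1 + 0.690) = 1.3800/1.690 = 0.8166 → 0.82
T̂ = ρX + (1 − ρ)μ
  = 0.82 × 19.8 + 0.18 × 28.2
  = 16.236 + 5.076
  = 21.312
  ≈ 21.31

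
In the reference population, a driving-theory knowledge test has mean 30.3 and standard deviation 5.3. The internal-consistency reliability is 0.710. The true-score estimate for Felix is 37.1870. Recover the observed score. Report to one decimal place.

40.0

T̂ = ρX + (1 − ρ)μ  ⇒  X = (T̂ − (1 − ρ)μ) / ρ
X = (37.1870 − 0.290 × 30.3) / 0.710 = (37.1870 − 8.7870) / 0.710 = 28.4000 / 0.710 = 40.000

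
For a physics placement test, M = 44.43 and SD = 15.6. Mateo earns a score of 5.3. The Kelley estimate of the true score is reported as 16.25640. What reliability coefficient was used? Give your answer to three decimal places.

T̂ = ρX + (1 − ρ)μ  ⇒  T̂ − μ = ρ(X − μ)
ρ = (T̂ − μ)/(X − μ) = (16.25640 − 44.43) / (5.3 − 44.43) = -28.17360 / -39.13 = 0.72000

0.720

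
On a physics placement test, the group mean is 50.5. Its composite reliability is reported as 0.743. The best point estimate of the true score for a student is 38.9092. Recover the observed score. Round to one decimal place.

T̂ = ρX + (1 − ρ)μ  ⇒  X = (T̂ − (1 − ρ)μ) / ρ
X = (38.9092 − 0.257 × 50.5) / 0.743 = (38.9092 − 12.9785) / 0.743 = 25.9307 / 0.743 = 34.900

34.9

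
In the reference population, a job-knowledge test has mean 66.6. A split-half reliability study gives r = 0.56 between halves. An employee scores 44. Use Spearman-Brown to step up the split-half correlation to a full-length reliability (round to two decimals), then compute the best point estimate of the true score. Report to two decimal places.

Spearman-Brown: ρ = 2r/(1 + r) = 2(0.56)/(1 + 0.56) = 1.120/1.56 = 0.7179 → 0.72
T̂ = 0.72(44) + 0.28(66.6) = 31.68 + 18.648 = 50.328 → 50.33

50.33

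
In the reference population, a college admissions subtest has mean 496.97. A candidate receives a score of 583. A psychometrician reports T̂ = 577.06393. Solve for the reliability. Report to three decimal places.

0.931

T̂ = ρX + (1 − ρ)μ  ⇒  T̂ − μ = ρ(X − μ)
ρ = (T̂ − μ)/(X − μ) = (577.06393 − 496.97) / (583 − 496.97) = 80.09393 / 86.03 = 0.93100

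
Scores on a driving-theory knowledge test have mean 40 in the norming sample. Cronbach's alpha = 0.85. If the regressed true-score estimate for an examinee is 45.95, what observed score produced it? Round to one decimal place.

T̂ = ρX + (1 − ρ)μ  ⇒  X = (T̂ − (1 − ρ)μ) / ρ
X = (45.95 − 0.15 × 40) / 0.85 = (45.95 − 6.00) / 0.85 = 39.95 / 0.85 = 47.000

47.0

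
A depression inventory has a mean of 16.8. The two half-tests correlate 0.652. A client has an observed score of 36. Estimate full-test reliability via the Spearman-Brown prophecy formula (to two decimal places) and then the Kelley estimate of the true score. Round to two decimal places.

31.97

Spearman-Brown: ρ = 2r/(1 + r) = 2(0.652)/(1 + 0.652) = 1.3040/1.652 = 0.7893 → 0.79
Regress the observed score toward the mean by the unreliability: T̂ = 0.79·36 + 0.21·16.8 = 28.44 + 3.528 = 31.968.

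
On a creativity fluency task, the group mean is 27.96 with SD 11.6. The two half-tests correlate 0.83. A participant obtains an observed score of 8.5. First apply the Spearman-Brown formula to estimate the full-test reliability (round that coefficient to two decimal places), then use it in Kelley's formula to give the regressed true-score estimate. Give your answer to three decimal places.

Spearman-Brown: ρ = 2r/(1 + r) = 2(0.83)/(1 + 0.83) = 1.660/1.83 = 0.9071 → 0.91
T̂ = ρX + (1 − ρ)μ
  = 0.91 × 8.5 + 0.09 × 27.96
  = 7.735 + 2.5164
  = 10.2514
  ≈ 10.251

10.251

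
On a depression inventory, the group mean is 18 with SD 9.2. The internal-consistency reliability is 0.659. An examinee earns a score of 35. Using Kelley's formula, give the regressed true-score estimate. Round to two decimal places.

T̂ = ρX + (1 − ρ)μ
  = 0.659 × 35 + 0.341 × 18
  = 23.065 + 6.138
  = 29.203
  ≈ 29.20

29.20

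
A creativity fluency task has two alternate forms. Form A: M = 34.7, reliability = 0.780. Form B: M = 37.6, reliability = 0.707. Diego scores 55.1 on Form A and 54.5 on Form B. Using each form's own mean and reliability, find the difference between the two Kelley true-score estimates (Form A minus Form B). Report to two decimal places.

T̂_A = 0.780(55.1) + 0.220(34.7) = 50.6120
T̂_B = 0.707(54.5) + 0.293(37.6) = 49.5483
T̂_A − T̂_B = 1.0637

1.06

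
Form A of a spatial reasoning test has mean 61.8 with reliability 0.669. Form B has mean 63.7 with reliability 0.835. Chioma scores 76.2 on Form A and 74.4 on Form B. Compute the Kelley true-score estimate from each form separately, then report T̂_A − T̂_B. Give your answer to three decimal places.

T̂_A = 0.669(76.2) + 0.331(61.8) = 71.43360
T̂_B = 0.835(74.4) + 0.165(63.7) = 72.63450
T̂_A − T̂_B = -1.20090

-1.201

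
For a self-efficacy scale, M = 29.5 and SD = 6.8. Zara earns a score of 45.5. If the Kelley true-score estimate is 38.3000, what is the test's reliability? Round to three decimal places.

0.550

T̂ = ρX + (1 − ρ)μ  ⇒  T̂ − μ = ρ(X − μ)
ρ = (T̂ − μ)/(X − μ) = (38.3000 − 29.5) / (45.5 − 29.5) = 8.8000 / 16.0 = 0.55000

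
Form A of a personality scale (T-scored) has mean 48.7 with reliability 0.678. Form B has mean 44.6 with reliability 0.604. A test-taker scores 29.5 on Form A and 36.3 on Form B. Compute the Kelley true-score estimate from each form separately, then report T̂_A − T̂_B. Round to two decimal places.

T̂_A = 0.678(29.5) + 0.322(48.7) = 35.6824
T̂_B = 0.604(36.3) + 0.396(44.6) = 39.5868
T̂_A − T̂_B = -3.9044

-3.90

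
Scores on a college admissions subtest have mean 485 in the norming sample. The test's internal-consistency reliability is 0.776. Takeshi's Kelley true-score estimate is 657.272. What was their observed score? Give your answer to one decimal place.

707.0

T̂ = ρX + (1 − ρ)μ  ⇒  X = (T̂ − (1 − ρ)μ) / ρ
X = (657.272 − 0.224 × 485) / 0.776 = (657.272 − 108.640) / 0.776 = 548.632 / 0.776 = 707.000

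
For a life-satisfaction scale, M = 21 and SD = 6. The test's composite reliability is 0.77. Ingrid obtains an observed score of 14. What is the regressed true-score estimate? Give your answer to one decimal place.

15.6

T̂ = ρX + (1 − ρ)μ
  = 0.77 × 14 + 0.23 × 21
  = 10.78 + 4.83
  = 15.61
  ≈ 15.6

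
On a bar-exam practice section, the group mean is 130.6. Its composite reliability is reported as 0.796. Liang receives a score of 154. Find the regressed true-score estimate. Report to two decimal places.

149.23

T̂ = 0.796(154) + 0.204(130.6) = 122.584 + 26.6424 = 149.226 → 149.23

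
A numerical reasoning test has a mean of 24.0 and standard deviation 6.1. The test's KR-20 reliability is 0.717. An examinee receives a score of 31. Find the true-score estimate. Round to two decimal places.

29.02

Weight the observed score by reliability and the mean by (1 − reliability): T̂ = 0.717·31 + 0.283·24.0 = 22.227 + 6.7920 = 29.019.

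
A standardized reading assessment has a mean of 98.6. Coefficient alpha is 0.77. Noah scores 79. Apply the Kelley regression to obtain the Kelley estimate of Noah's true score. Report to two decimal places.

T̂ = 0.77(79) + 0.23(98.6) = 60.83 + 22.678 = 83.508 → 83.51

83.51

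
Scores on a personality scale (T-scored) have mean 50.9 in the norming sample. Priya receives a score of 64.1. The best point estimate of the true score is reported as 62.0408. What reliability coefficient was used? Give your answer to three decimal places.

0.844

T̂ = ρX + (1 − ρ)μ  ⇒  T̂ − μ = ρ(X − μ)
ρ = (T̂ − μ)/(X − μ) = (62.0408 − 50.9) / (64.1 − 50.9) = 11.1408 / 13.2 = 0.84400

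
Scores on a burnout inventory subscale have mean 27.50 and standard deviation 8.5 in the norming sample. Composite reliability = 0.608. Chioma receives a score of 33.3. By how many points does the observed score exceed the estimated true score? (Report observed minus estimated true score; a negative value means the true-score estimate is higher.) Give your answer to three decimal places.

Kelley's formula gives T̂ = 0.608·33.3 + 0.392·27.50 = 20.2464 + 10.78000 = 31.02640.
X − T̂ = 33.3 − 31.0264 = 2.2736 → 2.274

2.274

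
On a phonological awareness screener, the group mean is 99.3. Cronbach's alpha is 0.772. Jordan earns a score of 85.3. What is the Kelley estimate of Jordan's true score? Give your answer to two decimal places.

88.49

Kelley's formula gives T̂ = 0.772·85.3 + 0.228·99.3 = 65.8516 + 22.6404 = 88.492.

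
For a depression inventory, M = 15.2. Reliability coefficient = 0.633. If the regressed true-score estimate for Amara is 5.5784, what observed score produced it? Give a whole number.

T̂ = ρX + (1 − ρ)μ  ⇒  X = (T̂ − (1 − ρ)μ) / ρ
X = (5.5784 − 0.367 × 15.2) / 0.633 = (5.5784 − 5.5784) / 0.633 = 0.0000 / 0.633 = 0.00

0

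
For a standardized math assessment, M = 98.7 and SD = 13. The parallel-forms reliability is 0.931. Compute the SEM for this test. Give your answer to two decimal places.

3.41

SEM = SD · √(1 − ρ) = 13 × √0.069 = 13 × 0.2627 = 3.415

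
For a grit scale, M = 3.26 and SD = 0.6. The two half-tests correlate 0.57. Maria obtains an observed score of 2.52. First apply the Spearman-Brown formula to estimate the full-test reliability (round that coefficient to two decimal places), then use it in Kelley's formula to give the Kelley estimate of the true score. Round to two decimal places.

2.72

Spearman-Brown: ρ = 2r/(1 + r) = 2(0.57)/(1 + 0.57) = 1.140/1.57 = 0.7261 → 0.73
Kelley's formula gives T̂ = 0.73·2.52 + 0.27·3.26 = 1.8396 + 0.8802 = 2.720.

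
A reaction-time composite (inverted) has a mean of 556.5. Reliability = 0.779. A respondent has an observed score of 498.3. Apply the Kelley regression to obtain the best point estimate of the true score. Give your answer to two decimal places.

511.16

T̂ = ρX + (1 − ρ)μ
  = 0.779 × 498.3 + 0.221 × 556.5
  = 388.1757 + 122.9865
  = 511.162
  ≈ 511.16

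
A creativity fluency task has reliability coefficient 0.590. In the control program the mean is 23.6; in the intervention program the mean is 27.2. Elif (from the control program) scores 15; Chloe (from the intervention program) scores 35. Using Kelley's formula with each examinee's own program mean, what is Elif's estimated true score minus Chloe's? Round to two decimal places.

T̂_Elif = 0.590(15) + 0.410(23.6) = 18.5260
T̂_Chloe = 0.590(35) + 0.410(27.2) = 31.8020
Difference = 18.5260 − 31.8020 = -13.2760

-13.28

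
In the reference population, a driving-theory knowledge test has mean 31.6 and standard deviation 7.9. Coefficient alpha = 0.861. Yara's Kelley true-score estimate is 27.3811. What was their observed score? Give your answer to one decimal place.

T̂ = ρX + (1 − ρ)μ  ⇒  X = (T̂ − (1 − ρ)μ) / ρ
X = (27.3811 − 0.139 × 31.6) / 0.861 = (27.3811 − 4.3924) / 0.861 = 22.9887 / 0.861 = 26.700

26.7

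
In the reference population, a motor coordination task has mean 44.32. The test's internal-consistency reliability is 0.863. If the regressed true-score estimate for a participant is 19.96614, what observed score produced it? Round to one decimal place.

T̂ = ρX + (1 − ρ)μ  ⇒  X = (T̂ − (1 − ρ)μ) / ρ
X = (19.96614 − 0.137 × 44.32) / 0.863 = (19.96614 − 6.07184) / 0.863 = 13.89430 / 0.863 = 16.100

16.1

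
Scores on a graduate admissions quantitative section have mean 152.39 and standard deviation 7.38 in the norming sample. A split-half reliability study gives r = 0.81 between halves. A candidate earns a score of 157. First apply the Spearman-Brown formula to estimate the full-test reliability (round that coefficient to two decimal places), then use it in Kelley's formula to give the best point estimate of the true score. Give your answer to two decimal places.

156.54

Spearman-Brown: ρ = 2r/(1 + r) = 2(0.81)/(1 + 0.81) = 1.620/1.81 = 0.8950 → 0.90
Weight the observed score by reliability and the mean by (1 − reliability): T̂ = 0.90·157 + 0.10·152.39 = 141.30 + 15.2390 = 156.539.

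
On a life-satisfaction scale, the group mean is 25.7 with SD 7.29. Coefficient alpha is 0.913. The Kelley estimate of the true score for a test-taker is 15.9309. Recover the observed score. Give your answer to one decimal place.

15.0

T̂ = ρX + (1 − ρ)μ  ⇒  X = (T̂ − (1 − ρ)μ) / ρ
X = (15.9309 − 0.087 × 25.7) / 0.913 = (15.9309 − 2.2359) / 0.913 = 13.6950 / 0.913 = 15.000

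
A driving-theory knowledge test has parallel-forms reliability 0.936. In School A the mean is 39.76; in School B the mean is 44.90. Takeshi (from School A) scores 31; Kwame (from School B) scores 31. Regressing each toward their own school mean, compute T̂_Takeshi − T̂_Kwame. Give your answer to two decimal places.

-0.33

T̂_Takeshi = 0.936(31) + 0.064(39.76) = 31.5606
T̂_Kwame = 0.936(31) + 0.064(44.90) = 31.8896
Difference = 31.5606 − 31.8896 = -0.3290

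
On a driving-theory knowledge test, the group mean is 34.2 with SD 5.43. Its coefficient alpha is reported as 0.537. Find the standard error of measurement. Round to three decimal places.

3.695

SEM = SD · √(1 − ρ) = 5.43 × √0.463 = 5.43 × 0.6804 = 3.6948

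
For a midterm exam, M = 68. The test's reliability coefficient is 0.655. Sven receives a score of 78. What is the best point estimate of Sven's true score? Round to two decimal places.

Weight the observed score by reliability and the mean by (1 − reliability): T̂ = 0.655·78 + 0.345·68 = 51.090 + 23.460 = 74.550.

74.55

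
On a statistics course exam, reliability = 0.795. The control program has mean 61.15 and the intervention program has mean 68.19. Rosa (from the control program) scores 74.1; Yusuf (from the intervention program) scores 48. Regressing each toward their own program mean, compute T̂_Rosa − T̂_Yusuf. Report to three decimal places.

T̂_Rosa = 0.795(74.1) + 0.205(61.15) = 71.44525
T̂_Yusuf = 0.795(48) + 0.205(68.19) = 52.13895
Difference = 71.44525 − 52.13895 = 19.30630

19.306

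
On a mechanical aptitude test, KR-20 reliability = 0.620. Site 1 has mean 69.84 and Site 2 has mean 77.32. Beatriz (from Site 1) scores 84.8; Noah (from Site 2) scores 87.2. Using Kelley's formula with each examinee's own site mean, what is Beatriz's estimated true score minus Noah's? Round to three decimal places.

T̂_Beatriz = 0.620(84.8) + 0.380(69.84) = 79.11520
T̂_Noah = 0.620(87.2) + 0.380(77.32) = 83.44560
Difference = 79.11520 − 83.44560 = -4.33040

-4.330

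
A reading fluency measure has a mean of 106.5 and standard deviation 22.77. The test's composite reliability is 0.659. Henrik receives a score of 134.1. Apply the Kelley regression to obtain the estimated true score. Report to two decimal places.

124.69

Regress the observed score toward the mean by the unreliability: T̂ = 0.659·134.1 + 0.341·106.5 = 88.3719 + 36.3165 = 124.688.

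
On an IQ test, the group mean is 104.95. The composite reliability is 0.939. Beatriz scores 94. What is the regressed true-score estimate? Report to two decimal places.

94.67

T̂ = 0.939(94) + 0.061(104.95) = 88.266 + 6.40195 = 94.668 → 94.67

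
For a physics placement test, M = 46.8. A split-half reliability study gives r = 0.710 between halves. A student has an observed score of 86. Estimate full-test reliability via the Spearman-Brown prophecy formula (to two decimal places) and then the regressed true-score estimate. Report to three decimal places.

Spearman-Brown: ρ = 2r/(1 + r) = 2(0.710)/(1 + 0.710) = 1.4200/1.710 = 0.8304 → 0.83
Regress the observed score toward the mean by the unreliability: T̂ = 0.83·86 + 0.17·46.8 = 71.38 + 7.956 = 79.3360.

79.336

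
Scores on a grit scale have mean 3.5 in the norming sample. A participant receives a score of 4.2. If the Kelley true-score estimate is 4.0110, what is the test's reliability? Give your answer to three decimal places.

T̂ = ρX + (1 − ρ)μ  ⇒  T̂ − μ = ρ(X − μ)
ρ = (T̂ − μ)/(X − μ) = (4.0110 − 3.5) / (4.2 − 3.5) = 0.5110 / 0.7 = 0.73000

0.730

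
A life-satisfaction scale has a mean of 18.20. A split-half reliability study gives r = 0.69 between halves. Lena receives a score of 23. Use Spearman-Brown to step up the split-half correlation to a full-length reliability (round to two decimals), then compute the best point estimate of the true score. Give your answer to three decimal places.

22.136

Spearman-Brown: ρ = 2r/(1 + r) = 2(0.69)/(1 + 0.69) = 1.380/1.69 = 0.8166 → 0.82
Weight the observed score by reliability and the mean by (1 − reliability): T̂ = 0.82·23 + 0.18·18.20 = 18.86 + 3.2760 = 22.1360.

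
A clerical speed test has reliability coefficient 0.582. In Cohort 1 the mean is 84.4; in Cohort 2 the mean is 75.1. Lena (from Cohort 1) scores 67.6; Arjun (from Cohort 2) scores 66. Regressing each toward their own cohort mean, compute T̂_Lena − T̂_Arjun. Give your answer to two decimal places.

4.82

T̂_Lena = 0.582(67.6) + 0.418(84.4) = 74.6224
T̂_Arjun = 0.582(66) + 0.418(75.1) = 69.8038
Difference = 74.6224 − 69.8038 = 4.8186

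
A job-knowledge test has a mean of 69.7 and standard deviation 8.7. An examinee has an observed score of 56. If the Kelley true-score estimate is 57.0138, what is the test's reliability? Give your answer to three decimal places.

T̂ = ρX + (1 − ρ)μ  ⇒  T̂ − μ = ρ(X − μ)
ρ = (T̂ − μ)/(X − μ) = (57.0138 − 69.7) / (56 − 69.7) = -12.6862 / -13.7 = 0.92600

0.926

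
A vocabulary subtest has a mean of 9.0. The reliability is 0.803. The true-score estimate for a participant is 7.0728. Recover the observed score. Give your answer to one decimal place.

6.6

T̂ = ρX + (1 − ρ)μ  ⇒  X = (T̂ − (1 − ρ)μ) / ρ
X = (7.0728 − 0.197 × 9.0) / 0.803 = (7.0728 − 1.7730) / 0.803 = 5.2998 / 0.803 = 6.600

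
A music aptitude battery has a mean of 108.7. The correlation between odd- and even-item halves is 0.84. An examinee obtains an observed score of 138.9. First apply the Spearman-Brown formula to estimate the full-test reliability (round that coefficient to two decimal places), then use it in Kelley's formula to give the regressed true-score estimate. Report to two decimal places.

Spearman-Brown: ρ = 2r/(1 + r) = 2(0.84)/(1 + 0.84) = 1.680/1.84 = 0.9130 → 0.91
Kelley's formula gives T̂ = 0.91·138.9 + 0.09·108.7 = 126.399 + 9.783 = 136.182.

136.18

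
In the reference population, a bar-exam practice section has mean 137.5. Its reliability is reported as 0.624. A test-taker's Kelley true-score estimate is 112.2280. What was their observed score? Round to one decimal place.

T̂ = ρX + (1 − ρ)μ  ⇒  X = (T̂ − (1 − ρ)μ) / ρ
X = (112.2280 − 0.376 × 137.5) / 0.624 = (112.2280 − 51.7000) / 0.624 = 60.5280 / 0.624 = 97.000

97.0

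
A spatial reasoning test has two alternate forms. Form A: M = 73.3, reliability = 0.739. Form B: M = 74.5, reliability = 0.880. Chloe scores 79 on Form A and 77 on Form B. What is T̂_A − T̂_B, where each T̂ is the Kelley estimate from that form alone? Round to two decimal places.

0.81

T̂_A = 0.739(79) + 0.261(73.3) = 77.5123
T̂_B = 0.880(77) + 0.120(74.5) = 76.7000
T̂_A − T̂_B = 0.8123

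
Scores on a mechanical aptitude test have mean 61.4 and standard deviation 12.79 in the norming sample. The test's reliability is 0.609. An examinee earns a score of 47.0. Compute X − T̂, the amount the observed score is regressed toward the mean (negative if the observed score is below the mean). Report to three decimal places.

Regress the observed score toward the mean by the unreliability: T̂ = 0.609·47.0 + 0.391·61.4 = 28.6230 + 24.0074 = 52.63040.
X − T̂ = 47.0 − 52.6304 = -5.6304 → -5.630

-5.630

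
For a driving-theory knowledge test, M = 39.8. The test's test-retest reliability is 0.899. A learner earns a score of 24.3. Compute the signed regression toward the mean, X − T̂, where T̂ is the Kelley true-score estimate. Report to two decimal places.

T̂ = ρX + (1 − ρ)μ
  = 0.899 × 24.3 + 0.101 × 39.8
  = 21.8457 + 4.0198
  = 25.8655
  ≈ 25.866
X − T̂ = 24.3 − 25.866 = -1.566 → -1.57

-1.57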